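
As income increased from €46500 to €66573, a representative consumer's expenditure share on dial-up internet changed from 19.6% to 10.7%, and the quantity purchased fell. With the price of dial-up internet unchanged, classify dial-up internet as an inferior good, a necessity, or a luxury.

Quantity demanded falls as income rises, so η < 0.

inferior good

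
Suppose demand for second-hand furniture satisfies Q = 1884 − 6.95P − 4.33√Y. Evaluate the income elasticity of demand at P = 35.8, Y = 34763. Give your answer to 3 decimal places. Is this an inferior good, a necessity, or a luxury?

At P = 35.8, Y = 34763: Q = 827.868.
Holding P constant, ∂Q/∂Y = -4.33/(2√Y) = -0.0116118.
η_Y = (∂Q/∂Y)·(Y/Q) = -0.0116118 × (34763/827.868) = -0.488.
Since η < 0, this is an inferior good.

-0.488 (inferior good)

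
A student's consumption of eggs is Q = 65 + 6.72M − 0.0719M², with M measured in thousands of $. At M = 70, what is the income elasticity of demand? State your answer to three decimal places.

-1.279

At M = 70: Q = 183.0900.
dQ/dM = 6.72 − 0.1438M = -3.34600.
η = (dQ/dM)·(M/Q) = -3.34600 × (70/183.0900) = -1.279.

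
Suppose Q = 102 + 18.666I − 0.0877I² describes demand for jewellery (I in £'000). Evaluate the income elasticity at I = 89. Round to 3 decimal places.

At I = 89: Q = 1068.6023.
dQ/dI = 18.666 − 0.1754I = 3.05540.
η = (dQ/dI)·(I/Q) = 3.05540 × (89/1068.6023) = 0.254.

0.254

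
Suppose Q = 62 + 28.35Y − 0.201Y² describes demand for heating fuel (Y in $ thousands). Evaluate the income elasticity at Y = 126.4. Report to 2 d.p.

At Y = 126.4: Q = 434.0710.
dQ/dY = 28.35 − 0.402Y = -22.46280.
η = (dQ/dY)·(Y/Q) = -22.46280 × (126.4/434.0710) = -6.54.

-6.54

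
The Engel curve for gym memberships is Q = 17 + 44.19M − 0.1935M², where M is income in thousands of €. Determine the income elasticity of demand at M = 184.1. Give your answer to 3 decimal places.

At M = 184.1: Q = 1594.1203.
dQ/dM = 44.19 − 0.387M = -27.05670.
η = (dQ/dM)·(M/Q) = -27.05670 × (184.1/1594.1203) = -3.125.

-3.125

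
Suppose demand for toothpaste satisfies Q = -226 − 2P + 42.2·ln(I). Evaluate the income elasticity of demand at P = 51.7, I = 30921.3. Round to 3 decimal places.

0.395

At P = 51.7, I = 30921.3: Q = 106.914.
Holding P constant, ∂Q/∂I = 42.2/I = 0.00136476.
η_I = (∂Q/∂I)·(I/Q) = 0.00136476 × (30921.3/106.914) = 0.395.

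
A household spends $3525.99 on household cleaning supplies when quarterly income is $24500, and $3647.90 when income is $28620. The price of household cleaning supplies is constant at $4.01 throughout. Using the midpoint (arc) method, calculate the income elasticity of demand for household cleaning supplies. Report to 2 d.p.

With a constant price, Q₁ = 3525.99/4.01 = 879.299 and Q₂ = 3647.90/4.01 = 909.701 (equivalently, work directly with expenditure since P cancels).
Midpoint %ΔQ = (3647.90 − 3525.99)/3586.95 = 0.03399; midpoint %ΔI = (28620 − 24500)/26560 = 0.15512.
η = 0.03399 / 0.15512 = 0.22.

0.22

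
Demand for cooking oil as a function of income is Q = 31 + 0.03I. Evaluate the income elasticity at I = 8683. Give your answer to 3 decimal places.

0.894

At I = 8683: Q = 291.490.
dQ/dI = 0.03.
η = (dQ/dI)·(I/Q) = 0.03 × (8683/291.490) = 0.894.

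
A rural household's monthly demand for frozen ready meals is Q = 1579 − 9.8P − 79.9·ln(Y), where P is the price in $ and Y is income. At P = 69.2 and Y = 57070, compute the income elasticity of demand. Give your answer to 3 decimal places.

At P = 69.2, Y = 57070: Q = 25.772.
Holding P constant, ∂Q/∂Y = -79.9/Y = -0.00140004.
η_Y = (∂Q/∂Y)·(Y/Q) = -0.00140004 × (57070/25.772) = -3.100.

-3.100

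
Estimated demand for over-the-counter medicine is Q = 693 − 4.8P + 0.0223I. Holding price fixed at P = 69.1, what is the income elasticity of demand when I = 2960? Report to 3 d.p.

At P = 69.1, I = 2960: Q = 427.328.
Holding P constant, ∂Q/∂I = 0.0223.
η_I = (∂Q/∂I)·(I/Q) = 0.0223 × (2960/427.328) = 0.154.

0.154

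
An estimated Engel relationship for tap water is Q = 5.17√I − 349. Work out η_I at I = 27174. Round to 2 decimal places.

At I = 27174: Q = 503.251.
dQ/dI = 5.17/(2√I) = 0.0156814 at this income.
η = (dQ/dI)·(I/Q) = 0.0156814 × (27174/503.251) = 0.85.

0.85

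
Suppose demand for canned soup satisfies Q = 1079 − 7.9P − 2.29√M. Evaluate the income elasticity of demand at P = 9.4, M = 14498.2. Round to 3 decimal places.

At P = 9.4, M = 14498.2: Q = 729.005.
Holding P constant, ∂Q/∂M = -2.29/(2√M) = -0.0095093.
η_M = (∂Q/∂M)·(M/Q) = -0.0095093 × (14498.2/729.005) = -0.189.

-0.189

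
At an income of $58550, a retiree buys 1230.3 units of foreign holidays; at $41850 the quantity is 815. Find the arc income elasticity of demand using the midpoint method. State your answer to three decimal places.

1.221

ΔQ = 815 − 1230.3 = -415.3; midpoint Q̄ = (1230.3 + 815)/2 = 1022.65.
ΔI = 41850 − 58550 = -16700; midpoint Ī = (58550 + 41850)/2 = 50200.
η = (ΔQ/Q̄) ÷ (ΔI/Ī) = (-415.3/1022.65) ÷ (-16700/50200) = 1.221.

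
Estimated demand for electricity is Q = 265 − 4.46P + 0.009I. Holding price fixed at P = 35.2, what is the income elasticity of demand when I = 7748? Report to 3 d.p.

0.392

At P = 35.2, I = 7748: Q = 177.740.
Holding P constant, ∂Q/∂I = 0.009.
η_I = (∂Q/∂I)·(I/Q) = 0.009 × (7748/177.740) = 0.392.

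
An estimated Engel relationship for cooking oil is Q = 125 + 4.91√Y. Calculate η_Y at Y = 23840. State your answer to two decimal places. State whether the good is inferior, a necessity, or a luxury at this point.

0.43 (necessity)

At Y = 23840: Q = 883.114.
dQ/dY = 4.91/(2√Y) = 0.0159 at this income.
η = (dQ/dY)·(Y/Q) = 0.0159 × (23840/883.114) = 0.43.
Since 0 < η < 1, the good is a necessity.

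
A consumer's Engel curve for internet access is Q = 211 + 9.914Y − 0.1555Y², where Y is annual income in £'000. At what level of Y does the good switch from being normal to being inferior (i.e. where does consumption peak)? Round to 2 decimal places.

dQ/dY = 9.914 − 0.311Y.
The good is inferior where dQ/dY < 0. Setting dQ/dY = 0 gives Y = 9.914 / 0.311 = 31.88.

31.88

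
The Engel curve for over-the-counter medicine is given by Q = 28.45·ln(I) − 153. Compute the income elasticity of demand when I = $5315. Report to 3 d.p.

0.312

At I = 5315: Q = 91.052.
dQ/dI = 28.45/I = 0.00535278 at this income.
η = (dQ/dI)·(I/Q) = 0.00535278 × (5315/91.052) = 0.312.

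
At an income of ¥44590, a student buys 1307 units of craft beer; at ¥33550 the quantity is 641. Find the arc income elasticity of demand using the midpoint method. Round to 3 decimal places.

ΔQ = 641 − 1307 = -666; midpoint Q̄ = (1307 + 641)/2 = 974.
ΔI = 33550 − 44590 = -11040; midpoint Ī = (44590 + 33550)/2 = 39070.
η = (ΔQ/Q̄) ÷ (ΔI/Ī) = (-666/974) ÷ (-11040/39070) = 2.420.

2.420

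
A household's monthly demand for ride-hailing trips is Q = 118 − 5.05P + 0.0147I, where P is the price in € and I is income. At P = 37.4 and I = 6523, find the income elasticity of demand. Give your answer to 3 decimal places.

At P = 37.4, I = 6523: Q = 25.018.
Holding P constant, ∂Q/∂I = 0.0147.
η_I = (∂Q/∂I)·(I/Q) = 0.0147 × (6523/25.018) = 3.833.

3.833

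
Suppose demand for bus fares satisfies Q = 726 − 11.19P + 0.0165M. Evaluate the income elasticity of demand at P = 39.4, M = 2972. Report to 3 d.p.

At P = 39.4, M = 2972: Q = 334.152.
Holding P constant, ∂Q/∂M = 0.0165.
η_M = (∂Q/∂M)·(M/Q) = 0.0165 × (2972/334.152) = 0.147.

0.147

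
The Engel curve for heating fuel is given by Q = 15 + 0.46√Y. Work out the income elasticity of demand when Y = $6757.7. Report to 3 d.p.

0.358

At Y = 6757.7: Q = 52.814.
dQ/dY = 0.46/(2√Y) = 0.00279788 at this income.
η = (dQ/dY)·(Y/Q) = 0.00279788 × (6757.7/52.814) = 0.358.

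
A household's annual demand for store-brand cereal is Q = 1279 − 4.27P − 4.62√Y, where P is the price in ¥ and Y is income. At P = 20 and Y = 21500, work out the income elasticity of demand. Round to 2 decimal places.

-0.66

At P = 20, Y = 21500: Q = 516.175.
Holding P constant, ∂Q/∂Y = -4.62/(2√Y) = -0.0157541.
η_Y = (∂Q/∂Y)·(Y/Q) = -0.0157541 × (21500/516.175) = -0.66.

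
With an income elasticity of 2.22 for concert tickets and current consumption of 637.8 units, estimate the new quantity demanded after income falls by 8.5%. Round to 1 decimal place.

517.4

%ΔQ ≈ η × %ΔI = 2.22 × (-8.5%) = -18.87%.
New Q ≈ 637.8 × (1 − 0.1887) = 517.4.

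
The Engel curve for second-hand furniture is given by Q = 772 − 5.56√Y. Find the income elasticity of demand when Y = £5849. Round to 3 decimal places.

-0.613

At Y = 5849: Q = 346.778.
dQ/dY = -5.56/(2√Y) = -0.03635 at this income.
η = (dQ/dY)·(Y/Q) = -0.03635 × (5849/346.778) = -0.613.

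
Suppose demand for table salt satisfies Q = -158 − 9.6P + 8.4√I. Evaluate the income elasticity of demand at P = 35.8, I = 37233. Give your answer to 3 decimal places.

0.724

At P = 35.8, I = 37233: Q = 1119.172.
Holding P constant, ∂Q/∂I = 8.4/(2√I) = 0.0217663.
η_I = (∂Q/∂I)·(I/Q) = 0.0217663 × (37233/1119.172) = 0.724.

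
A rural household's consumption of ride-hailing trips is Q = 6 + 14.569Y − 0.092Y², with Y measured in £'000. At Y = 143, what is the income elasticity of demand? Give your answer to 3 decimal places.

-8.071

At Y = 143: Q = 208.0590.
dQ/dY = 14.569 − 0.184Y = -11.74300.
η = (dQ/dY)·(Y/Q) = -11.74300 × (143/208.0590) = -8.071.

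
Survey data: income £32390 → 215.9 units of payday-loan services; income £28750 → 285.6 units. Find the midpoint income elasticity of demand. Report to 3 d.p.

ΔQ = 285.6 − 215.9 = 69.7; midpoint Q̄ = (215.9 + 285.6)/2 = 250.75.
ΔI = 28750 − 32390 = -3640; midpoint Ī = (32390 + 28750)/2 = 30570.
η = (ΔQ/Q̄) ÷ (ΔI/Ī) = (69.7/250.75) ÷ (-3640/30570) = -2.334.

-2.334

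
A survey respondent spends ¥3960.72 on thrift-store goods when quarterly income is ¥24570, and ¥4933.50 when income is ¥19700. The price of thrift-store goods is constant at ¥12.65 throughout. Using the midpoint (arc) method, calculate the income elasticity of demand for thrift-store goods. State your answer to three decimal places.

With a constant price, Q₁ = 3960.72/12.65 = 313.100 and Q₂ = 4933.50/12.65 = 390.000 (equivalently, work directly with expenditure since P cancels).
Midpoint %ΔQ = (4933.50 − 3960.72)/4447.11 = 0.21874; midpoint %ΔI = (19700 − 24570)/22135 = -0.22001.
η = 0.21874 / -0.22001 = -0.994.

-0.994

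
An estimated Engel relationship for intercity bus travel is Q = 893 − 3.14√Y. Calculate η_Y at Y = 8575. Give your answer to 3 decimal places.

At Y = 8575: Q = 602.232.
dQ/dY = -3.14/(2√Y) = -0.0169544 at this income.
η = (dQ/dY)·(Y/Q) = -0.0169544 × (8575/602.232) = -0.241.

-0.241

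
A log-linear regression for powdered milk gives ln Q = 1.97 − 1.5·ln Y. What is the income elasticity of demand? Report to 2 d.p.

-1.50

In a log-linear demand, the coefficient on ln Y is the income elasticity.
So η = -1.50.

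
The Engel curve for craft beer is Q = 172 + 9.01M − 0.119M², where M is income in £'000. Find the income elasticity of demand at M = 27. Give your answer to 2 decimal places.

At M = 27: Q = 328.5190.
dQ/dM = 9.01 − 0.238M = 2.58400.
η = (dQ/dM)·(M/Q) = 2.58400 × (27/328.5190) = 0.21.

0.21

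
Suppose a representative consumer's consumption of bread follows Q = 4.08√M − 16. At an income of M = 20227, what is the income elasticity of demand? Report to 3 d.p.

0.514

At M = 20227: Q = 564.264.
dQ/dM = 4.08/(2√M) = 0.0143438 at this income.
η = (dQ/dM)·(M/Q) = 0.0143438 × (20227/564.264) = 0.514.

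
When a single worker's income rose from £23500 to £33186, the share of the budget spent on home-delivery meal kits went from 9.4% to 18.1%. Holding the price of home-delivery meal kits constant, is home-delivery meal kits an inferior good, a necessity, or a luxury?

luxury

The budget share rises as income rises, so η > 1.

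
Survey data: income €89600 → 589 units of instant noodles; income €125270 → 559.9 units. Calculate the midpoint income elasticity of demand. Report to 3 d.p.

-0.153

ΔQ = 559.9 − 589 = -29.1; midpoint Q̄ = (589 + 559.9)/2 = 574.45.
ΔI = 125270 − 89600 = 35670; midpoint Ī = (89600 + 125270)/2 = 107435.
η = (ΔQ/Q̄) ÷ (ΔI/Ī) = (-29.1/574.45) ÷ (35670/107435) = -0.153.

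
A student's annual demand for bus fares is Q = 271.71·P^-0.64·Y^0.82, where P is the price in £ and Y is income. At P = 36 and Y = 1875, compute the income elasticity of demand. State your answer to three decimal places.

For a multiplicative demand Q = A·P^α·Y^β, the income elasticity is β everywhere.
Here β = 0.82, so η = 0.820.

0.820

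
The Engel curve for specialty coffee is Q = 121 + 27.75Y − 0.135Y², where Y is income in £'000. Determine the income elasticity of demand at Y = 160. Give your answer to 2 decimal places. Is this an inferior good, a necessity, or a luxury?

At Y = 160: Q = 1105.0000.
dQ/dY = 27.75 − 0.27Y = -15.45000.
η = (dQ/dY)·(Y/Q) = -15.45000 × (160/1105.0000) = -2.24.
η < 0 ⇒ inferior good.

-2.24 (inferior good)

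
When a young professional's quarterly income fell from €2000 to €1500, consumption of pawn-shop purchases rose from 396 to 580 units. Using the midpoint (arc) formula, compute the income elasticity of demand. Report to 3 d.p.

-1.320

ΔQ = 580 − 396 = 184; midpoint Q̄ = (396 + 580)/2 = 488.
ΔI = 1500 − 2000 = -500; midpoint Ī = (2000 + 1500)/2 = 1750.
η = (ΔQ/Q̄) ÷ (ΔI/Ī) = (184/488) ÷ (-500/1750) = -1.320.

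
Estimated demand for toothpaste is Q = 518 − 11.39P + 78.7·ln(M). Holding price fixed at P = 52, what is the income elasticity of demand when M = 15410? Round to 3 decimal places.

At P = 52, M = 15410: Q = 684.606.
Holding P constant, ∂Q/∂M = 78.7/M = 0.00510707.
η_M = (∂Q/∂M)·(M/Q) = 0.00510707 × (15410/684.606) = 0.115.

0.115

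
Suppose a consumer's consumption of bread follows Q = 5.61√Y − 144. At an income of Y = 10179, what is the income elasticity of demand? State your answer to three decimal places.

0.671

At Y = 10179: Q = 421.999.
dQ/dY = 5.61/(2√Y) = 0.0278023 at this income.
η = (dQ/dY)·(Y/Q) = 0.0278023 × (10179/421.999) = 0.671.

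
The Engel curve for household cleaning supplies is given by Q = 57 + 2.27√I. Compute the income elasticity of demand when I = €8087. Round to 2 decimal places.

0.39

At I = 8087: Q = 261.136.
dQ/dI = 2.27/(2√I) = 0.0126212 at this income.
η = (dQ/dI)·(I/Q) = 0.0126212 × (8087/261.136) = 0.39.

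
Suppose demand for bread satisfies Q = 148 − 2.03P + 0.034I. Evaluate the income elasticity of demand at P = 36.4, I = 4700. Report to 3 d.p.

At P = 36.4, I = 4700: Q = 233.908.
Holding P constant, ∂Q/∂I = 0.034.
η_I = (∂Q/∂I)·(I/Q) = 0.034 × (4700/233.908) = 0.683.

0.683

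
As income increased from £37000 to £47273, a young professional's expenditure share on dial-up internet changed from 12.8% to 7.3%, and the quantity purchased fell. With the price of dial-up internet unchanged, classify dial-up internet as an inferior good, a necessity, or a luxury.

Quantity demanded falls as income rises, so η < 0.

inferior good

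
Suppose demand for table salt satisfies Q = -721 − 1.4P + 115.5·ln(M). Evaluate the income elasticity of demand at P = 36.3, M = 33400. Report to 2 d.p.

0.27

At P = 36.3, M = 33400: Q = 431.264.
Holding P constant, ∂Q/∂M = 115.5/M = 0.00345808.
η_M = (∂Q/∂M)·(M/Q) = 0.00345808 × (33400/431.264) = 0.27.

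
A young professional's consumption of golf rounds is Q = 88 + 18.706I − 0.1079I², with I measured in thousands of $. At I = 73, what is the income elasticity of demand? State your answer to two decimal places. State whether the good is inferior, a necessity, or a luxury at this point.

0.25 (necessity)

At I = 73: Q = 878.5389.
dQ/dI = 18.706 − 0.2158I = 2.95260.
η = (dQ/dI)·(I/Q) = 2.95260 × (73/878.5389) = 0.25.
0 < η < 1 ⇒ necessity.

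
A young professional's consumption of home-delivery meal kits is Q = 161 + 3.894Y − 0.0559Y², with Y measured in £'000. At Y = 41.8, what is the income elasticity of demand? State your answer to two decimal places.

At Y = 41.8: Q = 226.0985.
dQ/dY = 3.894 − 0.1118Y = -0.77924.
η = (dQ/dY)·(Y/Q) = -0.77924 × (41.8/226.0985) = -0.14.

-0.14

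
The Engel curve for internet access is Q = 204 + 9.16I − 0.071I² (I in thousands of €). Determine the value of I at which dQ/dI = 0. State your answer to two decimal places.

dQ/dI = 9.16 − 0.142I.
The good is inferior where dQ/dI < 0. Setting dQ/dI = 0 gives I = 9.16 / 0.142 = 64.51.

64.51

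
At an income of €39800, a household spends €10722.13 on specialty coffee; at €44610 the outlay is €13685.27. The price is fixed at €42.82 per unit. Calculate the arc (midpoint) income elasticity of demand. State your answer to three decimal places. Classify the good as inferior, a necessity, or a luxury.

2.130 (luxury)

With a constant price, Q₁ = 10722.13/42.82 = 250.400 and Q₂ = 13685.27/42.82 = 319.600 (equivalently, work directly with expenditure since P cancels).
Midpoint %ΔQ = (13685.27 − 10722.13)/12203.70 = 0.24281; midpoint %ΔI = (44610 − 39800)/42205 = 0.11397.
η = 0.24281 / 0.11397 = 2.130.
η > 1 ⇒ luxury.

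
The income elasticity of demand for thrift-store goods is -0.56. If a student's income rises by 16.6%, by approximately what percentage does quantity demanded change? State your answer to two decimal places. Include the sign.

-9.30%

%ΔQ ≈ η × %ΔI = -0.56 × 16.6% = -9.30%.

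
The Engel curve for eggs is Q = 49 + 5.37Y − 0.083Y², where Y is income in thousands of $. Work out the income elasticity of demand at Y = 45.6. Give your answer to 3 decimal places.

-0.827

At Y = 45.6: Q = 121.2851.
dQ/dY = 5.37 − 0.166Y = -2.19960.
η = (dQ/dY)·(Y/Q) = -2.19960 × (45.6/121.2851) = -0.827.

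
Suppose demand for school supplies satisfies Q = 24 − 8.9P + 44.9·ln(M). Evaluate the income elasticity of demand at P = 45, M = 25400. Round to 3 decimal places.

At P = 45, M = 25400: Q = 78.898.
Holding P constant, ∂Q/∂M = 44.9/M = 0.00176772.
η_M = (∂Q/∂M)·(M/Q) = 0.00176772 × (25400/78.898) = 0.569.

0.569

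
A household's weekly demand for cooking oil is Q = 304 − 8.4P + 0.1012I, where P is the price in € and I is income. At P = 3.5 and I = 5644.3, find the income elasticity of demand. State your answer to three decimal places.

0.675

At P = 3.5, I = 5644.3: Q = 845.803.
Holding P constant, ∂Q/∂I = 0.1012.
η_I = (∂Q/∂I)·(I/Q) = 0.1012 × (5644.3/845.803) = 0.675.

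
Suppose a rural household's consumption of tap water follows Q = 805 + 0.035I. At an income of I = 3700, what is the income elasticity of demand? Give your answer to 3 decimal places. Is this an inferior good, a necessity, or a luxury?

At I = 3700: Q = 934.500.
dQ/dI = 0.035.
η = (dQ/dI)·(I/Q) = 0.035 × (3700/934.500) = 0.139.
Since 0 < η < 1, the good is a necessity.

0.139 (necessity)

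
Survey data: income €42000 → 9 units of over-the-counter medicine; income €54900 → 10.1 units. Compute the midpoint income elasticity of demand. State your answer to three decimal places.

ΔQ = 10.1 − 9 = 1.1; midpoint Q̄ = (9 + 10.1)/2 = 9.55.
ΔI = 54900 − 42000 = 12900; midpoint Ī = (42000 + 54900)/2 = 48450.
η = (ΔQ/Q̄) ÷ (ΔI/Ī) = (1.1/9.55) ÷ (12900/48450) = 0.433.

0.433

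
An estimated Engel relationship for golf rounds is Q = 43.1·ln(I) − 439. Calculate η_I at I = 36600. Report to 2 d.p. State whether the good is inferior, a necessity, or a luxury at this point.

At I = 36600: Q = 13.886.
dQ/dI = 43.1/I = 0.0011776 at this income.
η = (dQ/dI)·(I/Q) = 0.0011776 × (36600/13.886) = 3.10.
Since η > 1, the good is a luxury.

3.10 (luxury)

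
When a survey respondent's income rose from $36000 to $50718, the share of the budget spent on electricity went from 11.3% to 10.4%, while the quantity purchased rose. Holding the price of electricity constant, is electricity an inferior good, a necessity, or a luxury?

necessity

Quantity rises but the budget share falls as income rises, so 0 < η < 1.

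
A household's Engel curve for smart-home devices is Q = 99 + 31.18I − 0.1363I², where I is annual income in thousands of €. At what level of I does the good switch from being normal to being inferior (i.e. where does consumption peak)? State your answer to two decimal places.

114.38

dQ/dI = 31.18 − 0.2726I.
The good is inferior where dQ/dI < 0. Setting dQ/dI = 0 gives I = 31.18 / 0.2726 = 114.38.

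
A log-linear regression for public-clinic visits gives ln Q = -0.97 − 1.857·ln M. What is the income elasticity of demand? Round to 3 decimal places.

In a log-linear demand, the coefficient on ln M is the income elasticity.
So η = -1.857.

-1.857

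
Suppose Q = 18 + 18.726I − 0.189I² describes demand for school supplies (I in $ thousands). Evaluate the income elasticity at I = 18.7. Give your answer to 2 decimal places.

0.72

At I = 18.7: Q = 302.0848.
dQ/dI = 18.726 − 0.378I = 11.65740.
η = (dQ/dI)·(I/Q) = 11.65740 × (18.7/302.0848) = 0.72.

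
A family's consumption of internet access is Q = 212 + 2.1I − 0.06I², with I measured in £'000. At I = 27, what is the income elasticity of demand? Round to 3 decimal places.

-0.137

At I = 27: Q = 224.9600.
dQ/dI = 2.1 − 0.12I = -1.14000.
η = (dQ/dI)·(I/Q) = -1.14000 × (27/224.9600) = -0.137.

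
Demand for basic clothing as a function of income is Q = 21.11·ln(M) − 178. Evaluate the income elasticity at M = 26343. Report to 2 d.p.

0.57

At M = 26343: Q = 36.878.
dQ/dM = 21.11/M = 0.000801351 at this income.
η = (dQ/dM)·(M/Q) = 0.000801351 × (26343/36.878) = 0.57.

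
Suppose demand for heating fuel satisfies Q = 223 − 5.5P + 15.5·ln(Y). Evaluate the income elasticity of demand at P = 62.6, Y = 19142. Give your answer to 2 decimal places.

0.49

At P = 62.6, Y = 19142: Q = 31.524.
Holding P constant, ∂Q/∂Y = 15.5/Y = 0.000809738.
η_Y = (∂Q/∂Y)·(Y/Q) = 0.000809738 × (19142/31.524) = 0.49.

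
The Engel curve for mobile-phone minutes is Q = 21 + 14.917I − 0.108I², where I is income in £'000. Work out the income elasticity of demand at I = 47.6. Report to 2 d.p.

0.45

At I = 47.6: Q = 486.3471.
dQ/dI = 14.917 − 0.216I = 4.63540.
η = (dQ/dI)·(I/Q) = 4.63540 × (47.6/486.3471) = 0.45.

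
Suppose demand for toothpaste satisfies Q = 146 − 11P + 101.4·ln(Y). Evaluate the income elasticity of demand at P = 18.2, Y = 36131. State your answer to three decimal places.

0.100

At P = 18.2, Y = 36131: Q = 1009.984.
Holding P constant, ∂Q/∂Y = 101.4/Y = 0.00280645.
η_Y = (∂Q/∂Y)·(Y/Q) = 0.00280645 × (36131/1009.984) = 0.100.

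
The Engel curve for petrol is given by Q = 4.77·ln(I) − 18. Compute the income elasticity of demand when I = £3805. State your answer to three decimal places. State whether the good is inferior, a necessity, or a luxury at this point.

0.224 (necessity)

At I = 3805: Q = 21.324.
dQ/dI = 4.77/I = 0.00125361 at this income.
η = (dQ/dI)·(I/Q) = 0.00125361 × (3805/21.324) = 0.224.
Since 0 < η < 1, the good is a necessity.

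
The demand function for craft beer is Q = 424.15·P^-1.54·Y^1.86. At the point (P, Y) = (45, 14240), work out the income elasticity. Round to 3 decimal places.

1.860

For a multiplicative demand Q = A·P^α·Y^β, the income elasticity is β everywhere.
Here β = 1.86, so η = 1.860.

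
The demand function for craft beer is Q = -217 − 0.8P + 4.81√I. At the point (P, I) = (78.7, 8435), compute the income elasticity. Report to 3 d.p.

1.365

At P = 78.7, I = 8435: Q = 161.801.
Holding P constant, ∂Q/∂I = 4.81/(2√I) = 0.0261862.
η_I = (∂Q/∂I)·(I/Q) = 0.0261862 × (8435/161.801) = 1.365.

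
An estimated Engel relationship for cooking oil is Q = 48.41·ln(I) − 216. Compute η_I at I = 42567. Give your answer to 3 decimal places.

0.161

At I = 42567: Q = 299.994.
dQ/dI = 48.41/I = 0.00113727 at this income.
η = (dQ/dI)·(I/Q) = 0.00113727 × (42567/299.994) = 0.161.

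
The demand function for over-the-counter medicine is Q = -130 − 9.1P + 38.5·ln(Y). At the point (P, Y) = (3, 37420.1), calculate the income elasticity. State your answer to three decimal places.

0.155

At P = 3, Y = 37420.1: Q = 248.104.
Holding P constant, ∂Q/∂Y = 38.5/Y = 0.00102886.
η_Y = (∂Q/∂Y)·(Y/Q) = 0.00102886 × (37420.1/248.104) = 0.155.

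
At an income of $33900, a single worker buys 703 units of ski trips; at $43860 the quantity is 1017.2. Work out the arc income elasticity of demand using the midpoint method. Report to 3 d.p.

ΔQ = 1017.2 − 703 = 314.2; midpoint Q̄ = (703 + 1017.2)/2 = 860.1.
ΔI = 43860 − 33900 = 9960; midpoint Ī = (33900 + 43860)/2 = 38880.
η = (ΔQ/Q̄) ÷ (ΔI/Ī) = (314.2/860.1) ÷ (9960/38880) = 1.426.

1.426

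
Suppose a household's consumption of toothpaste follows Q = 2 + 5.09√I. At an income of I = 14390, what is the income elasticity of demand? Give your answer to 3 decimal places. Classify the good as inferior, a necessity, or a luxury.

0.498 (necessity)

At I = 14390: Q = 612.588.
dQ/dI = 5.09/(2√I) = 0.0212157 at this income.
η = (dQ/dI)·(I/Q) = 0.0212157 × (14390/612.588) = 0.498.
Since 0 < η < 1, the good is a necessity.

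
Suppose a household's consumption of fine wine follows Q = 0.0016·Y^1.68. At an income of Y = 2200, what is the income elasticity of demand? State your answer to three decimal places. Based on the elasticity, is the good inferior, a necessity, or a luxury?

1.680 (luxury)

For Q = A·Y^β the income elasticity is constant and equal to β.
Here β = 1.68, so η = 1.680.
Since η > 1, the good is a luxury.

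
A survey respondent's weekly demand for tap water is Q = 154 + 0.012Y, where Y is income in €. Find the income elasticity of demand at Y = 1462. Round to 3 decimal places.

0.102

At Y = 1462: Q = 171.544.
dQ/dY = 0.012.
η = (dQ/dY)·(Y/Q) = 0.012 × (1462/171.544) = 0.102.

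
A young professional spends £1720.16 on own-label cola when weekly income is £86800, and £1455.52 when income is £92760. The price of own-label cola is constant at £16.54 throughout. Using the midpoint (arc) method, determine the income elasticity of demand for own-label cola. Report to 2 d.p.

-2.51

With a constant price, Q₁ = 1720.16/16.54 = 104.000 and Q₂ = 1455.52/16.54 = 88.000 (equivalently, work directly with expenditure since P cancels).
Midpoint %ΔQ = (1455.52 − 1720.16)/1587.84 = -0.16667; midpoint %ΔI = (92760 − 86800)/89780 = 0.06638.
η = -0.16667 / 0.06638 = -2.51.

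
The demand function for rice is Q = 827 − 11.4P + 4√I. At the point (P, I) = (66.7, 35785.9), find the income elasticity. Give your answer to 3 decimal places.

0.460

At P = 66.7, I = 35785.9: Q = 823.306.
Holding P constant, ∂Q/∂I = 4/(2√I) = 0.0105724.
η_I = (∂Q/∂I)·(I/Q) = 0.0105724 × (35785.9/823.306) = 0.460.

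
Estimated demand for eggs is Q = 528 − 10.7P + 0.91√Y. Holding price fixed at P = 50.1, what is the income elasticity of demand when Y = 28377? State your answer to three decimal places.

At P = 50.1, Y = 28377: Q = 145.224.
Holding P constant, ∂Q/∂Y = 0.91/(2√Y) = 0.00270102.
η_Y = (∂Q/∂Y)·(Y/Q) = 0.00270102 × (28377/145.224) = 0.528.

0.528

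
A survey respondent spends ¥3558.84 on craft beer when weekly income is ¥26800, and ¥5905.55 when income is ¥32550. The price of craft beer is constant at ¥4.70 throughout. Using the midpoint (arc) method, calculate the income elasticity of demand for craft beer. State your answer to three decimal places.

2.559

With a constant price, Q₁ = 3558.84/4.70 = 757.200 and Q₂ = 5905.55/4.70 = 1256.500 (equivalently, work directly with expenditure since P cancels).
Midpoint %ΔQ = (5905.55 − 3558.84)/4732.20 = 0.49590; midpoint %ΔI = (32550 − 26800)/29675 = 0.19377.
η = 0.49590 / 0.19377 = 2.559.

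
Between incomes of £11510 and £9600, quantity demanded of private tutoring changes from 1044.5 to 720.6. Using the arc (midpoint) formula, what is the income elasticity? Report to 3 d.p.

ΔQ = 720.6 − 1044.5 = -323.9; midpoint Q̄ = (1044.5 + 720.6)/2 = 882.55.
ΔI = 9600 − 11510 = -1910; midpoint Ī = (11510 + 9600)/2 = 10555.
η = (ΔQ/Q̄) ÷ (ΔI/Ī) = (-323.9/882.55) ÷ (-1910/10555) = 2.028.

2.028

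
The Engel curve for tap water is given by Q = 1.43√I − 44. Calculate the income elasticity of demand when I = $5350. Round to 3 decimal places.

At I = 5350: Q = 60.595.
dQ/dI = 1.43/(2√I) = 0.00977528 at this income.
η = (dQ/dI)·(I/Q) = 0.00977528 × (5350/60.595) = 0.863.

0.863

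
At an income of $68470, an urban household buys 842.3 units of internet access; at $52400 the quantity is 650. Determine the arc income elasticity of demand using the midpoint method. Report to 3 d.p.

0.969

ΔQ = 650 − 842.3 = -192.3; midpoint Q̄ = (842.3 + 650)/2 = 746.15.
ΔI = 52400 − 68470 = -16070; midpoint Ī = (68470 + 52400)/2 = 60435.
η = (ΔQ/Q̄) ÷ (ΔI/Ī) = (-192.3/746.15) ÷ (-16070/60435) = 0.969.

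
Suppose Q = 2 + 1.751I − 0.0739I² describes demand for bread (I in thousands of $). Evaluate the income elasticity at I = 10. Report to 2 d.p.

0.23

At I = 10: Q = 12.1200.
dQ/dI = 1.751 − 0.1478I = 0.27300.
η = (dQ/dI)·(I/Q) = 0.27300 × (10/12.1200) = 0.23.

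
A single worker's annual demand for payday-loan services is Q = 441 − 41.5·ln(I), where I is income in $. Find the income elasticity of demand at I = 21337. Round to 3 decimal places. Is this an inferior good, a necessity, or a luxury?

-1.519 (inferior good)

At I = 21337: Q = 27.320.
dQ/dI = -41.5/I = -0.00194498 at this income.
η = (dQ/dI)·(I/Q) = -0.00194498 × (21337/27.320) = -1.519.
Since η < 0, the good is an inferior good.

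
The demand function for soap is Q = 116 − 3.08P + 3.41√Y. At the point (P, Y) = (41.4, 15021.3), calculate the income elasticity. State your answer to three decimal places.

At P = 41.4, Y = 15021.3: Q = 406.422.
Holding P constant, ∂Q/∂Y = 3.41/(2√Y) = 0.0139114.
η_Y = (∂Q/∂Y)·(Y/Q) = 0.0139114 × (15021.3/406.422) = 0.514.

0.514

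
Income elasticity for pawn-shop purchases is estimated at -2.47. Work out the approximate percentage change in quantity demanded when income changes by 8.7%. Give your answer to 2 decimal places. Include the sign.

%ΔQ ≈ η × %ΔI = -2.47 × 8.7% = -21.49%.

-21.49%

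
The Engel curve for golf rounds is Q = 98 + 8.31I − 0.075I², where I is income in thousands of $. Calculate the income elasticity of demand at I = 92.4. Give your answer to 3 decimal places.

-2.274

At I = 92.4: Q = 225.5120.
dQ/dI = 8.31 − 0.15I = -5.55000.
η = (dQ/dI)·(I/Q) = -5.55000 × (92.4/225.5120) = -2.274.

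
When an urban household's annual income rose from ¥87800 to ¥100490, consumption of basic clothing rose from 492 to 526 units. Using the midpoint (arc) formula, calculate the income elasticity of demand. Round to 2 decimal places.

0.50

ΔQ = 526 − 492 = 34; midpoint Q̄ = (492 + 526)/2 = 509.
ΔI = 100490 − 87800 = 12690; midpoint Ī = (87800 + 100490)/2 = 94145.
η = (ΔQ/Q̄) ÷ (ΔI/Ī) = (34/509) ÷ (12690/94145) = 0.50.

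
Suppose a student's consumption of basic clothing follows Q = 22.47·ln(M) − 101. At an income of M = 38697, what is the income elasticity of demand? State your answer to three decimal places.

At M = 38697: Q = 136.362.
dQ/dM = 22.47/M = 0.000580665 at this income.
η = (dQ/dM)·(M/Q) = 0.000580665 × (38697/136.362) = 0.165.

0.165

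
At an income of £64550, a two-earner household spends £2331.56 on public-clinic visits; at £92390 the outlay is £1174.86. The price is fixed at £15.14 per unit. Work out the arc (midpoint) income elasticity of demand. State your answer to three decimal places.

With a constant price, Q₁ = 2331.56/15.14 = 154.000 and Q₂ = 1174.86/15.14 = 77.600 (equivalently, work directly with expenditure since P cancels).
Midpoint %ΔQ = (1174.86 − 2331.56)/1753.21 = -0.65976; midpoint %ΔI = (92390 − 64550)/78470 = 0.35479.
η = -0.65976 / 0.35479 = -1.860.

-1.860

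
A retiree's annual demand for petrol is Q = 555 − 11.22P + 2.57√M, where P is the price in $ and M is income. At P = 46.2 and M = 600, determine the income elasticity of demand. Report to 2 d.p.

0.32

At P = 46.2, M = 600: Q = 99.588.
Holding P constant, ∂Q/∂M = 2.57/(2√M) = 0.0524599.
η_M = (∂Q/∂M)·(M/Q) = 0.0524599 × (600/99.588) = 0.32.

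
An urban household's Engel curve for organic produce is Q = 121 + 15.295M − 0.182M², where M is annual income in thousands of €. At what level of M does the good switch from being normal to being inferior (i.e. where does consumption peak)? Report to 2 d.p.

dQ/dM = 15.295 − 0.364M.
The good is inferior where dQ/dM < 0. Setting dQ/dM = 0 gives M = 15.295 / 0.364 = 42.02.

42.02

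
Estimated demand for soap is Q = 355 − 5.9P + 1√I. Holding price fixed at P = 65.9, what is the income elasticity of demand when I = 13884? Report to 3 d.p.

0.701

At P = 65.9, I = 13884: Q = 84.020.
Holding P constant, ∂Q/∂I = 1/(2√I) = 0.00424339.
η_I = (∂Q/∂I)·(I/Q) = 0.00424339 × (13884/84.020) = 0.701.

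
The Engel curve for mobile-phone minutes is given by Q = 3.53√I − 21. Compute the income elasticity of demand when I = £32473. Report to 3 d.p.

At I = 32473: Q = 615.115.
dQ/dI = 3.53/(2√I) = 0.00979453 at this income.
η = (dQ/dI)·(I/Q) = 0.00979453 × (32473/615.115) = 0.517.

0.517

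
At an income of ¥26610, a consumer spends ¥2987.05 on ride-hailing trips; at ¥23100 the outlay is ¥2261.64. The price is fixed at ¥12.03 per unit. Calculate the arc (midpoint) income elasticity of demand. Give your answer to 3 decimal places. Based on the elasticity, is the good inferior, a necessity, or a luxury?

With a constant price, Q₁ = 2987.05/12.03 = 248.300 and Q₂ = 2261.64/12.03 = 188.000 (equivalently, work directly with expenditure since P cancels).
Midpoint %ΔQ = (2261.64 − 2987.05)/2624.35 = -0.27642; midpoint %ΔI = (23100 − 26610)/24855 = -0.14122.
η = -0.27642 / -0.14122 = 1.957.
η > 1 ⇒ luxury.

1.957 (luxury)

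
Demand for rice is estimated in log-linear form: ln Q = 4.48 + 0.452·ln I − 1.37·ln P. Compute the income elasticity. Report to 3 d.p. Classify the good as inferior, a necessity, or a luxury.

0.452 (necessity)

In a log-linear demand, the coefficient on ln I is the income elasticity.
So η = 0.452.
0 < η < 1 ⇒ necessity.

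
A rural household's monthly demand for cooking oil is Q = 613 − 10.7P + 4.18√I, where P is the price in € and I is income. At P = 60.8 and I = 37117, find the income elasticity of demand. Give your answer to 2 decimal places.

0.52

At P = 60.8, I = 37117: Q = 767.749.
Holding P constant, ∂Q/∂I = 4.18/(2√I) = 0.0108483.
η_I = (∂Q/∂I)·(I/Q) = 0.0108483 × (37117/767.749) = 0.52.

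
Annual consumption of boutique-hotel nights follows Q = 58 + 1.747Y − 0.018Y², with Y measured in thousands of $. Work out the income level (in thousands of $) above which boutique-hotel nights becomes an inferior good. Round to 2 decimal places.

48.53

dQ/dY = 1.747 − 0.036Y.
The good is inferior where dQ/dY < 0. Setting dQ/dY = 0 gives Y = 1.747 / 0.036 = 48.53.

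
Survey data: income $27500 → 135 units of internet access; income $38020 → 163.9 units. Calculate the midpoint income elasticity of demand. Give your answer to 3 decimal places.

0.602

ΔQ = 163.9 − 135 = 28.9; midpoint Q̄ = (135 + 163.9)/2 = 149.45.
ΔI = 38020 − 27500 = 10520; midpoint Ī = (27500 + 38020)/2 = 32760.
η = (ΔQ/Q̄) ÷ (ΔI/Ī) = (28.9/149.45) ÷ (10520/32760) = 0.602.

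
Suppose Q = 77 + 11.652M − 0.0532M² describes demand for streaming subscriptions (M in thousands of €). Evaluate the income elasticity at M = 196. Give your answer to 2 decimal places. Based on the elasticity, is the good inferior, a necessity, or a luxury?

At M = 196: Q = 317.0608.
dQ/dM = 11.652 − 0.1064M = -9.20240.
η = (dQ/dM)·(M/Q) = -9.20240 × (196/317.0608) = -5.69.
η < 0 ⇒ inferior good.

-5.69 (inferior good)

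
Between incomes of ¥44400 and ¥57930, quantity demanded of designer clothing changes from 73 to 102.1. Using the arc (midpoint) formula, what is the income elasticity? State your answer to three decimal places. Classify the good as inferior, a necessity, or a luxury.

1.257 (luxury)

ΔQ = 102.1 − 73 = 29.1; midpoint Q̄ = (73 + 102.1)/2 = 87.55.
ΔI = 57930 − 44400 = 13530; midpoint Ī = (44400 + 57930)/2 = 51165.
η = (ΔQ/Q̄) ÷ (ΔI/Ī) = (29.1/87.55) ÷ (13530/51165) = 1.257.
η > 1 ⇒ luxury.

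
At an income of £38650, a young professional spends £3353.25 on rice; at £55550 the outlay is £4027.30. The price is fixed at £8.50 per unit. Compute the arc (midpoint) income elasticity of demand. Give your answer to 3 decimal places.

0.509

With a constant price, Q₁ = 3353.25/8.50 = 394.500 and Q₂ = 4027.30/8.50 = 473.800 (equivalently, work directly with expenditure since P cancels).
Midpoint %ΔQ = (4027.30 − 3353.25)/3690.28 = 0.18266; midpoint %ΔI = (55550 − 38650)/47100 = 0.35881.
η = 0.18266 / 0.35881 = 0.509.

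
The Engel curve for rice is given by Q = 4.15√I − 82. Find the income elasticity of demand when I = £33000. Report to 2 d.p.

0.56

At I = 33000: Q = 671.885.
dQ/dI = 4.15/(2√I) = 0.0114225 at this income.
η = (dQ/dI)·(I/Q) = 0.0114225 × (33000/671.885) = 0.56.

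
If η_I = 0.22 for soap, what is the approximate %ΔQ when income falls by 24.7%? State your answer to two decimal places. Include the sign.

%ΔQ ≈ η × %ΔI = 0.22 × (-24.7%) = -5.43%.

-5.43%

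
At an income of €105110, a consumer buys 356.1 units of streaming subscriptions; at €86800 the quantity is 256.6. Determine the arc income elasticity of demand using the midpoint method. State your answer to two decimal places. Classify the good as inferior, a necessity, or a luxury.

ΔQ = 256.6 − 356.1 = -99.5; midpoint Q̄ = (356.1 + 256.6)/2 = 306.35.
ΔI = 86800 − 105110 = -18310; midpoint Ī = (105110 + 86800)/2 = 95955.
η = (ΔQ/Q̄) ÷ (ΔI/Ī) = (-99.5/306.35) ÷ (-18310/95955) = 1.70.
η > 1 ⇒ luxury.

1.70 (luxury)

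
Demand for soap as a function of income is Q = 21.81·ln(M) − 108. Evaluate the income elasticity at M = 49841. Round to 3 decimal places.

0.171

At M = 49841: Q = 127.910.
dQ/dM = 21.81/M = 0.000437592 at this income.
η = (dQ/dM)·(M/Q) = 0.000437592 × (49841/127.910) = 0.171.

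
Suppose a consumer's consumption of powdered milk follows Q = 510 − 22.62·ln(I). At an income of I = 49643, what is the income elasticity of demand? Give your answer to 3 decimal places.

At I = 49643: Q = 265.419.
dQ/dI = -22.62/I = -0.000455653 at this income.
η = (dQ/dI)·(I/Q) = -0.000455653 × (49643/265.419) = -0.085.

-0.085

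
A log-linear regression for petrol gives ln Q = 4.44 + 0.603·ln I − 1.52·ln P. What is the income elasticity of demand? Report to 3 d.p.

0.603

In a log-linear demand, the coefficient on ln I is the income elasticity.
So η = 0.603.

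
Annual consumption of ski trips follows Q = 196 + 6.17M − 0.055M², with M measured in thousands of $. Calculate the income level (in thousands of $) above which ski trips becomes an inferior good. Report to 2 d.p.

56.09

dQ/dM = 6.17 − 0.11M.
The good is inferior where dQ/dM < 0. Setting dQ/dM = 0 gives M = 6.17 / 0.11 = 56.09.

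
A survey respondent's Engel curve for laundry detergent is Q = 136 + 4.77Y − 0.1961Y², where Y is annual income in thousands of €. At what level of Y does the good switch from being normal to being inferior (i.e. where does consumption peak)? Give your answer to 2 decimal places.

12.16

dQ/dY = 4.77 − 0.3922Y.
The good is inferior where dQ/dY < 0. Setting dQ/dY = 0 gives Y = 4.77 / 0.3922 = 12.16.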